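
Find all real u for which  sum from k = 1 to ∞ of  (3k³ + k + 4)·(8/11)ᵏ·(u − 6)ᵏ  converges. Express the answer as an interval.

By the ratio test, |a_{k+1}/a_k| = [(3(k+1)³ + (k+1) + 4)/(3k³ + k + 4)] · 8/11 → 8/11.
The series converges when 8/11 · |u − 6| < 1, giving R = 11/8.
Check u = 59/8: the terms do not tend to 0, so the series diverges.
Check u = 37/8: the k-th term does not approach 0; divergence by the term test.

(37/8, 59/8)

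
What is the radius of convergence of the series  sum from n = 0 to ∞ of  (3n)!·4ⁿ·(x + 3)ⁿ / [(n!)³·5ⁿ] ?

R = 5/108

By the ratio test, |a_{n+1}/a_n| = (3n+1)·(3n+2)·(3n+3)/(n+1)³ · 4/5 → 108/5.
The series converges when 108/5 · |x + 3| < 1, giving R = 5/108.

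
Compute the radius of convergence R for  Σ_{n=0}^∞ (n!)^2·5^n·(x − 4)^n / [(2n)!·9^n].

R = 36/5

Apply the ratio test: |a_{n+1}| / |a_n| = (n+1)²/[(2n+1)·(2n+2)] · 5/9, which tends to 5/36 as n → ∞.
Convergence for |x − 4| · 5/36 < 1, i.e. |x − 4| < 36/5. So R = 36/5.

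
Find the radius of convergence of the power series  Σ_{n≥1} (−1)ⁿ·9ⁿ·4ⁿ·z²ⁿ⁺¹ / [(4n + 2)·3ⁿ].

Ratio test: |a_{n+1}/a_n| = [(4n + 2)/(4(n+1) + 2)] · 9·4/3 → 12 as n → ∞.
Since the exponent of z increases by 2 each term, convergence requires |z|² < 1/12, hence R = √3/6.

R = √3/6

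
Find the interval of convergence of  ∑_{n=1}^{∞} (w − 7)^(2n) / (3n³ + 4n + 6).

[6, 8]

Ratio test: |a_{n+1}/a_n| = (3n³ + 4n + 6)/(3(n+1)³ + 4(n+1) + 6) → 1 as n → ∞.
Successive powers of (w − 7) differ by 2, so the series converges when |w − 7|² · 1 < 1, i.e. |w − 7| < √(1) = 1. So R = 1.
Check w = 8: the series is dominated by a constant times Σ 1/n³, which converges (p = 3 > 1).
Check w = 6: the terms are on the order of 1/n³, so the series converges absolutely by comparison with the p-series (p = 3 > 1).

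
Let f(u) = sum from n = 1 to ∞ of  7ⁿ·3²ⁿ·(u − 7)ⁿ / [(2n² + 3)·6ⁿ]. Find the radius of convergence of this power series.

By the ratio test, |a_{n+1}/a_n| = [(2n² + 3)/(2(n+1)² + 3)] · 7·9/6 → 21/2.
Convergence for |u − 7| · 21/2 < 1, i.e. |u − 7| < 2/21. So R = 2/21.

R = 2/21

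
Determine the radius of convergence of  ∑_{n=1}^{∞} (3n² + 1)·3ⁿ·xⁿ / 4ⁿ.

R = 4/3

Ratio test: |a_{n+1}/a_n| = [(3(n+1)² + 1)/(3n² + 1)] · 3/4 → 3/4 as n → ∞.
Thus R = 1/(3/4) = 4/3.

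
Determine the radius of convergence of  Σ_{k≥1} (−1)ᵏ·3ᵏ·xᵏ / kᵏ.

By the Cauchy root test, |a_k|^(1/k) = 3/k → 0.
Since the k-th root of |a_k| tends to 0, the series converges for all real x; R = ∞.

R = ∞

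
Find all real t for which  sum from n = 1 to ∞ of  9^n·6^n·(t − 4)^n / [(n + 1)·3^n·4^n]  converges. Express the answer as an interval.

[34/9, 38/9)

Ratio test: |a_{n+1}/a_n| = [(n + 1)/((n+1) + 1)] · 9·6/(3·4) → 9/2 as n → ∞.
Thus R = 1/(9/2) = 2/9.
When t = 38/9, the terms are asymptotic to a nonzero constant times 1/n, so the series diverges by limit comparison with Σ 1/n.
Endpoint t = 34/9: an alternating series whose terms decrease to 0 in absolute value, so it converges by the Leibniz criterion.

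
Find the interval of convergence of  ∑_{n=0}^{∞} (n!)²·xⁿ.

{0}

Ratio test: |a_{n+1}/a_n| = (n+1)² → ∞ as n → ∞.
The ratio grows without bound, so the series diverges whenever x ≠ 0; it converges only at x = 0. R = 0.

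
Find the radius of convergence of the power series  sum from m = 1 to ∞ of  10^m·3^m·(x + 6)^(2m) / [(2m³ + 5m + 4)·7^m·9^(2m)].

R = 3√210/10

Apply the ratio test: |a_{m+1}| / |a_m| = [(2m³ + 5m + 4)/(2(m+1)³ + 5(m+1) + 4)] · 10·3/(7·81), which tends to 10/189 as m → ∞.
Successive powers of (x + 6) differ by 2, so the series converges when |x + 6|² · 10/189 < 1, i.e. |x + 6| < √(189/10). So R = 3√210/10.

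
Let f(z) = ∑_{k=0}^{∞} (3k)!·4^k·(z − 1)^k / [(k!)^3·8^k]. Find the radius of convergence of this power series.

R = 2/27

Apply the ratio test: |a_{k+1}| / |a_k| = (3k+1)·(3k+2)·(3k+3)/(k+1)³ · 4/8, which tends to 27/2 as k → ∞.
The series converges when 27/2 · |z − 1| < 1, giving R = 2/27.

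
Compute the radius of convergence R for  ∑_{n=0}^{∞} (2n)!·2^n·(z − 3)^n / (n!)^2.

The ratio of consecutive coefficients is (2n+1)·(2n+2)/(n+1)² · 2 → 8.
The series converges when 8 · |z − 3| < 1, giving R = 1/8.

R = 1/8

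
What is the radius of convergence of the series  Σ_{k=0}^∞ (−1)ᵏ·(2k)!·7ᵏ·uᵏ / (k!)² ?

R = 1/28

Ratio test: |a_{k+1}/a_k| = (2k+1)·(2k+2)/(k+1)² · 7 → 28 as k → ∞.
Thus R = 1/(28) = 1/28.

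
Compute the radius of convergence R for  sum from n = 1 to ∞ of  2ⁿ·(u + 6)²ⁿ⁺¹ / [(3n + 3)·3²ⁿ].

R = 3√2/2

Ratio test: |a_{n+1}/a_n| = [(3n + 3)/(3(n+1) + 3)] · 2/9 → 2/9 as n → ∞.
Successive powers of (u + 6) differ by 2, so the series converges when |u + 6|² · 2/9 < 1, i.e. |u + 6| < √(9/2). So R = 3√2/2.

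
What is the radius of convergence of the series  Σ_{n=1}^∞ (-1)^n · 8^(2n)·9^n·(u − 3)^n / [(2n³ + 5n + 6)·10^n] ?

Apply the ratio test: |a_{n+1}| / |a_n| = [(2n³ + 5n + 6)/(2(n+1)³ + 5(n+1) + 6)] · 64·9/10, which tends to 288/5 as n → ∞.
The series converges when 288/5 · |u − 3| < 1, giving R = 5/288.

R = 5/288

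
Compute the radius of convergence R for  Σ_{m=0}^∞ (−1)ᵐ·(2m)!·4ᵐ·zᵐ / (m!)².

R = 1/16

Ratio test: |a_{m+1}/a_m| = (2m+1)·(2m+2)/(m+1)² · 4 → 16 as m → ∞.
Convergence for |z| · 16 < 1, i.e. |z| < 1/16. So R = 1/16.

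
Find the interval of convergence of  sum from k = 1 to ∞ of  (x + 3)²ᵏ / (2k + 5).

By the ratio test, |a_{k+1}/a_k| = (2k + 5)/(2(k+1) + 5) → 1.
Successive powers of (x + 3) differ by 2, so the series converges when |x + 3|² · 1 < 1, i.e. |x + 3| < √(1) = 1. So R = 1.
Endpoint x = -2: the terms are asymptotic to a nonzero constant times 1/k, so the series diverges by limit comparison with Σ 1/k.
Check x = -4: the terms behave like c/k; limit comparison with the harmonic series gives divergence.

(-4, -2)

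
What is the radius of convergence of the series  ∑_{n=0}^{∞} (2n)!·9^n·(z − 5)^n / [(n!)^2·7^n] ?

Apply the ratio test: |a_{n+1}| / |a_n| = (2n+1)·(2n+2)/(n+1)² · 9/7, which tends to 36/7 as n → ∞.
Thus R = 1/(36/7) = 7/36.

R = 7/36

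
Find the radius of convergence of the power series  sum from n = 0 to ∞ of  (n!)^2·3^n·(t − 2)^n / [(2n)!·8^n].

R = 32/3

By the ratio test, |a_{n+1}/a_n| = (n+1)²/[(2n+1)·(2n+2)] · 3/8 → 3/32.
The series converges when 3/32 · |t − 2| < 1, giving R = 32/3.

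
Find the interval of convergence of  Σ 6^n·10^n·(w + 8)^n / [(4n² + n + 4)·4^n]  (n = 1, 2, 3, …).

By the ratio test, |a_{n+1}/a_n| = [(4n² + n + 4)/(4(n+1)² + (n+1) + 4)] · 6·10/4 → 15.
Thus R = 1/(15) = 1/15.
At w = -119/15: absolute convergence follows by limit comparison with Σ 1/n².
When w = -121/15, absolute convergence follows by limit comparison with Σ 1/n².

[-121/15, -119/15]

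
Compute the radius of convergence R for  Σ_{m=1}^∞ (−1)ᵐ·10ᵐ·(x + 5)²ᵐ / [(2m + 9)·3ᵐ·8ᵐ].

Apply the ratio test: |a_{m+1}| / |a_m| = [(2m + 9)/(2(m+1) + 9)] · 10/(3·8), which tends to 5/12 as m → ∞.
Successive powers of (x + 5) differ by 2, so the series converges when |x + 5|² · 5/12 < 1, i.e. |x + 5| < √(12/5). So R = 2√15/5.

R = 2√15/5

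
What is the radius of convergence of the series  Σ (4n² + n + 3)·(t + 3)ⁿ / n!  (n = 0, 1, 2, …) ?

R = ∞

Ratio test: |a_{n+1}/a_n| = (4(n+1)² + (n+1) + 3)/(4n² + n + 3) · 1/(n+1) → 0 as n → ∞.
Since the limit is 0 < 1 for every t, the series converges on all of ℝ and R = ∞.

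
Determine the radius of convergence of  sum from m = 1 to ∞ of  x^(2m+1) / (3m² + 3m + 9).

R = 1

The ratio of consecutive coefficients is (3m² + 3m + 9)/(3(m+1)² + 3(m+1) + 9) → 1.
Since the exponent of x increases by 2 each term, convergence requires |x|² < 1, hence R = 1.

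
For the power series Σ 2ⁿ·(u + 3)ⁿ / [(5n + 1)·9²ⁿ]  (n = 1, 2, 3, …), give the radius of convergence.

By the ratio test, |a_{n+1}/a_n| = [(5n + 1)/(5(n+1) + 1)] · 2/81 → 2/81.
Thus R = 1/(2/81) = 81/2.

R = 81/2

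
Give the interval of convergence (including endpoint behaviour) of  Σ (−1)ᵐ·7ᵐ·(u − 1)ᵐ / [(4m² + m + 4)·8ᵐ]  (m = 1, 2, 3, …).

Apply the ratio test: |a_{m+1}| / |a_m| = [(4m² + m + 4)/(4(m+1)² + (m+1) + 4)] · 7/8, which tends to 7/8 as m → ∞.
Hence the series converges for |u − 1| < 1/(7/8) = 8/7, so the radius of convergence is 8/7.
When u = 15/7, the terms are on the order of 1/m², so the series converges absolutely by comparison with the p-series (p = 2 > 1).
At u = -1/7: the series is dominated by a constant times Σ 1/m², which converges (p = 2 > 1).

[-1/7, 15/7]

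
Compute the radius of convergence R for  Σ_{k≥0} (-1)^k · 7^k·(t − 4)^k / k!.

R = ∞

The ratio of consecutive coefficients is 7 · 1/(k+1) → 0.
The limit is 0, so the series converges for all t; R = ∞.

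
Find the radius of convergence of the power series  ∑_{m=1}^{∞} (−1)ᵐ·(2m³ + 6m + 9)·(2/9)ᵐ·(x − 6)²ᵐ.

R = 3√2/2

Apply the ratio test: |a_{m+1}| / |a_m| = [(2(m+1)³ + 6(m+1) + 9)/(2m³ + 6m + 9)] · 2/9, which tends to 2/9 as m → ∞.
Writing y = (x − 6)², the series in y has radius 9/2, so |x − 6| < √(9/2) and R = 3√2/2.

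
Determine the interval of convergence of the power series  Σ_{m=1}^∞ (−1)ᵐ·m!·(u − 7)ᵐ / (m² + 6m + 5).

Apply the ratio test: |a_{m+1}| / |a_m| = (m+1) · (m² + 6m + 5)/((m+1)² + 6(m+1) + 5), which tends to ∞ as m → ∞.
Since the ratio → ∞, the series diverges for every u ≠ 7, and R = 0.

{7}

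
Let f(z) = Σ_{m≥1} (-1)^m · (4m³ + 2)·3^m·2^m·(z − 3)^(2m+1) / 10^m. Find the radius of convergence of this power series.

R = √15/3

By the ratio test, |a_{m+1}/a_m| = [(4(m+1)³ + 2)/(4m³ + 2)] · 3·2/10 → 3/5.
Writing y = (z − 3)², the series in y has radius 5/3, so |z − 3| < √(5/3) and R = √15/3.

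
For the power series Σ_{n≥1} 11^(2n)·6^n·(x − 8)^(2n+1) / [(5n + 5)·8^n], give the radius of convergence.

Ratio test: |a_{n+1}/a_n| = [(5n + 5)/(5(n+1) + 5)] · 121·6/8 → 363/4 as n → ∞.
Successive powers of (x − 8) differ by 2, so the series converges when |x − 8|² · 363/4 < 1, i.e. |x − 8| < √(4/363). So R = 2√3/33.

R = 2√3/33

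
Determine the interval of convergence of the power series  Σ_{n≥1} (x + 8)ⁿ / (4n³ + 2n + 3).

The ratio of consecutive coefficients is (4n³ + 2n + 3)/(4(n+1)³ + 2(n+1) + 3) → 1.
Convergence for |x + 8| < 1, so R = 1.
Check x = -7: the series is dominated by a constant times Σ 1/n³, which converges (p = 3 > 1).
Endpoint x = -9: the terms are on the order of 1/n³, so the series converges absolutely by comparison with the p-series (p = 3 > 1).

[-9, -7]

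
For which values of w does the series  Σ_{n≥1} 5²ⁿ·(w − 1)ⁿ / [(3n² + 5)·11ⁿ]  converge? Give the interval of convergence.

[14/25, 36/25]

The ratio of consecutive coefficients is [(3n² + 5)/(3(n+1)² + 5)] · 25/11 → 25/11.
Hence the series converges for |w − 1| < 1/(25/11) = 11/25, so the radius of convergence is 11/25.
Check w = 36/25: the series is dominated by a constant times Σ 1/n², which converges (p = 2 > 1).
Check w = 14/25: absolute convergence follows by limit comparison with Σ 1/n².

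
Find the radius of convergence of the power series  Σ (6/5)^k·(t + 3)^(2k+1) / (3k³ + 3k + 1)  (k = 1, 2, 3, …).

The ratio of consecutive coefficients is [(3k³ + 3k + 1)/(3(k+1)³ + 3(k+1) + 1)] · 6/5 → 6/5.
Writing y = (t + 3)², the series in y has radius 5/6, so |t + 3| < √(5/6) and R = √30/6.

R = √30/6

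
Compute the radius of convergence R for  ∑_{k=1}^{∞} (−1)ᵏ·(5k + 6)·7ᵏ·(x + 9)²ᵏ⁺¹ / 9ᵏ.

By the ratio test, |a_{k+1}/a_k| = [(5(k+1) + 6)/(5k + 6)] · 7/9 → 7/9.
Successive powers of (x + 9) differ by 2, so the series converges when |x + 9|² · 7/9 < 1, i.e. |x + 9| < √(9/7). So R = 3√7/7.

R = 3√7/7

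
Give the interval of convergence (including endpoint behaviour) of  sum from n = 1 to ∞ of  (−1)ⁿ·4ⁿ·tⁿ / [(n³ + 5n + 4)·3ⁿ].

Apply the ratio test: |a_{n+1}| / |a_n| = [(n³ + 5n + 4)/((n+1)³ + 5(n+1) + 4)] · 4/3, which tends to 4/3 as n → ∞.
Hence the series converges for |t| < 1/(4/3) = 3/4, so the radius of convergence is 3/4.
Endpoint t = 3/4: absolute convergence follows by limit comparison with Σ 1/n³.
When t = -3/4, the terms are on the order of 1/n³, so the series converges absolutely by comparison with the p-series (p = 3 > 1).

[-3/4, 3/4]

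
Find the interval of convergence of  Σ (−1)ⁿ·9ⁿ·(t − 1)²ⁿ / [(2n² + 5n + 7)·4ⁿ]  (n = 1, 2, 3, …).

By the ratio test, |a_{n+1}/a_n| = [(2n² + 5n + 7)/(2(n+1)² + 5(n+1) + 7)] · 9/4 → 9/4.
Since the exponent of (t − 1) increases by 2 each term, convergence requires |t − 1|² < 4/9, hence R = 2/3.
When t = 5/3, absolute convergence follows by limit comparison with Σ 1/n².
Endpoint t = 1/3: the series is dominated by a constant times Σ 1/n², which converges (p = 2 > 1).

[1/3, 5/3]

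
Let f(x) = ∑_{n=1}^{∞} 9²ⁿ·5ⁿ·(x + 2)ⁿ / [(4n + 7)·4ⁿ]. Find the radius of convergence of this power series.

R = 4/405

By the ratio test, |a_{n+1}/a_n| = [(4n + 7)/(4(n+1) + 7)] · 81·5/4 → 405/4.
Convergence for |x + 2| · 405/4 < 1, i.e. |x + 2| < 4/405. So R = 4/405.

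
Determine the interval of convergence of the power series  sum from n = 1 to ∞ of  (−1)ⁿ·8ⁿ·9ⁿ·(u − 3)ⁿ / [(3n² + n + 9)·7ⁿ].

Apply the ratio test: |a_{n+1}| / |a_n| = [(3n² + n + 9)/(3(n+1)² + (n+1) + 9)] · 8·9/7, which tends to 72/7 as n → ∞.
Thus R = 1/(72/7) = 7/72.
At u = 223/72: the series is dominated by a constant times Σ 1/n², which converges (p = 2 > 1).
At u = 209/72: the terms are on the order of 1/n², so the series converges absolutely by comparison with the p-series (p = 2 > 1).

[209/72, 223/72]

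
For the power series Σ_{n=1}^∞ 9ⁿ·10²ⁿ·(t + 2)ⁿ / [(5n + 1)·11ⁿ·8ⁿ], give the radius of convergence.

R = 22/225

The ratio of consecutive coefficients is [(5n + 1)/(5(n+1) + 1)] · 9·100/(11·8) → 225/22.
Convergence for |t + 2| · 225/22 < 1, i.e. |t + 2| < 22/225. So R = 22/225.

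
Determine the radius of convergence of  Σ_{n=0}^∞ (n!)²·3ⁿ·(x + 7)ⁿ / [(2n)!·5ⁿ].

R = 20/3

The ratio of consecutive coefficients is (n+1)²/[(2n+1)·(2n+2)] · 3/5 → 3/20.
Convergence for |x + 7| · 3/20 < 1, i.e. |x + 7| < 20/3. So R = 20/3.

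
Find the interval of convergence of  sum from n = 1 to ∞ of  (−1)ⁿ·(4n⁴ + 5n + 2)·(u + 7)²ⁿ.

Apply the ratio test: |a_{n+1}| / |a_n| = (4(n+1)⁴ + 5(n+1) + 2)/(4n⁴ + 5n + 2), which tends to 1 as n → ∞.
Writing y = (u + 7)², the series in y has radius 1, so |u + 7| < √(1) = 1 and R = 1.
Check u = -6: the n-th term does not approach 0; divergence by the term test.
When u = -8, the n-th term does not approach 0; divergence by the term test.

(-8, -6)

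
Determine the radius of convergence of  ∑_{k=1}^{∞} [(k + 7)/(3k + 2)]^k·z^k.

Root test: |a_k|^(1/k) = (k + 7)/(3k + 2) → 1/3.
Hence the series converges for |z| < 1/(1/3) = 3, so the radius of convergence is 3.

R = 3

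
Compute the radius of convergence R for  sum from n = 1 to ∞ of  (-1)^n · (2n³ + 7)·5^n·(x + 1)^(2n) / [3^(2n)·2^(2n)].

The ratio of consecutive coefficients is [(2(n+1)³ + 7)/(2n³ + 7)] · 5/(9·4) → 5/36.
Writing y = (x + 1)², the series in y has radius 36/5, so |x + 1| < √(36/5) and R = 6√5/5.

R = 6√5/5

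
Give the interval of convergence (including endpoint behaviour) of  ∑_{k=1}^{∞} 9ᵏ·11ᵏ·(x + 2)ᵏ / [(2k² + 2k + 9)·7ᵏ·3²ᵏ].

Apply the ratio test: |a_{k+1}| / |a_k| = [(2k² + 2k + 9)/(2(k+1)² + 2(k+1) + 9)] · 9·11/(7·9), which tends to 11/7 as k → ∞.
The series converges when 11/7 · |x + 2| < 1, giving R = 7/11.
Endpoint x = -15/11: the terms are on the order of 1/k², so the series converges absolutely by comparison with the p-series (p = 2 > 1).
At x = -29/11: the series is dominated by a constant times Σ 1/k², which converges (p = 2 > 1).

[-29/11, -15/11]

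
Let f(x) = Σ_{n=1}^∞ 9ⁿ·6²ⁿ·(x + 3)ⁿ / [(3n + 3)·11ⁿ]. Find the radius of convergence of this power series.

R = 11/324

The ratio of consecutive coefficients is [(3n + 3)/(3(n+1) + 3)] · 9·36/11 → 324/11.
Convergence for |x + 3| · 324/11 < 1, i.e. |x + 3| < 11/324. So R = 11/324.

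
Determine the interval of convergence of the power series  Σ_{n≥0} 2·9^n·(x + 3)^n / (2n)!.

The ratio of consecutive coefficients is 2/2 · 9 · 1/[(2n+1)·(2n+2)] → 0.
The limit is 0, so the series converges for all x; R = ∞.

(−∞, ∞)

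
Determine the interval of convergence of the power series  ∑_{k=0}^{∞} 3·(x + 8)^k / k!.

(−∞, ∞)

By the ratio test, |a_{k+1}/a_k| = 3/3 · 1/(k+1) → 0.
The limit is 0, so the series converges for all x; R = ∞.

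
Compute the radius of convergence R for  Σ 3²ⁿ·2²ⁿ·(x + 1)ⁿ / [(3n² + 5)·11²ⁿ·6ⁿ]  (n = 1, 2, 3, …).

R = 121/6

Ratio test: |a_{n+1}/a_n| = [(3n² + 5)/(3(n+1)² + 5)] · 9·4/(121·6) → 6/121 as n → ∞.
Thus R = 1/(6/121) = 121/6.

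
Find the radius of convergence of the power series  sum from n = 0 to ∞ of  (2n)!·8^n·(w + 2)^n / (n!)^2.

R = 1/32

The ratio of consecutive coefficients is (2n+1)·(2n+2)/(n+1)² · 8 → 32.
Convergence for |w + 2| · 32 < 1, i.e. |w + 2| < 1/32. So R = 1/32.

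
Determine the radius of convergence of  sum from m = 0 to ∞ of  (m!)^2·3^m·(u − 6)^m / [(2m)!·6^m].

R = 8

The ratio of consecutive coefficients is (m+1)²/[(2m+1)·(2m+2)] · 3/6 → 1/8.
Hence the series converges for |u − 6| < 1/(1/8) = 8, so the radius of convergence is 8.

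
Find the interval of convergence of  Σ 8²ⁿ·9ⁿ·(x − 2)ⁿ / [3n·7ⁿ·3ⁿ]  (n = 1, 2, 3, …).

By the ratio test, |a_{n+1}/a_n| = [3n/3(n+1)] · 64·9/(7·3) → 192/7.
Hence the series converges for |x − 2| < 1/(192/7) = 7/192, so the radius of convergence is 7/192.
When x = 391/192, the terms are asymptotic to a nonzero constant times 1/n, so the series diverges by limit comparison with Σ 1/n.
Endpoint x = 377/192: an alternating series whose terms decrease to 0 in absolute value, so it converges by the Leibniz criterion.

[377/192, 391/192)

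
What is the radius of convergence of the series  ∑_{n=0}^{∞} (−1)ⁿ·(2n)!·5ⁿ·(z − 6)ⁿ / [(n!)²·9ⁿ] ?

R = 9/20

Ratio test: |a_{n+1}/a_n| = (2n+1)·(2n+2)/(n+1)² · 5/9 → 20/9 as n → ∞.
The series converges when 20/9 · |z − 6| < 1, giving R = 9/20.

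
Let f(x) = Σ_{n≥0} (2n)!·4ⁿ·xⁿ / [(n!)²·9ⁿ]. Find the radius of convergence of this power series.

By the ratio test, |a_{n+1}/a_n| = (2n+1)·(2n+2)/(n+1)² · 4/9 → 16/9.
Hence the series converges for |x| < 1/(16/9) = 9/16, so the radius of convergence is 9/16.

R = 9/16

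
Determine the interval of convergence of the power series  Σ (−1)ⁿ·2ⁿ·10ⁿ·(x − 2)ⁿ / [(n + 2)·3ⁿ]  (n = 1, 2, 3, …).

(37/20, 43/20]

By the ratio test, |a_{n+1}/a_n| = [(n + 2)/((n+1) + 2)] · 2·10/3 → 20/3.
The series converges when 20/3 · |x − 2| < 1, giving R = 3/20.
Endpoint x = 43/20: the terms alternate in sign and decrease monotonically to 0 in absolute value (size ~ c/n), so the alternating series test gives convergence.
Check x = 37/20: the terms are asymptotic to a nonzero constant times 1/n, so the series diverges by limit comparison with Σ 1/n.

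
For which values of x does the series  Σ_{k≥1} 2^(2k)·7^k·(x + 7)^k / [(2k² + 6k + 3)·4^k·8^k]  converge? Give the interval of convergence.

[-57/7, -41/7]

By the ratio test, |a_{k+1}/a_k| = [(2k² + 6k + 3)/(2(k+1)² + 6(k+1) + 3)] · 4·7/(4·8) → 7/8.
Hence the series converges for |x + 7| < 1/(7/8) = 8/7, so the radius of convergence is 8/7.
Endpoint x = -41/7: absolute convergence follows by limit comparison with Σ 1/k².
At x = -57/7: the series is dominated by a constant times Σ 1/k², which converges (p = 2 > 1).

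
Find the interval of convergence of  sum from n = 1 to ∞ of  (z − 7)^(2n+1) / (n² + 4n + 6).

By the ratio test, |a_{n+1}/a_n| = (n² + 4n + 6)/((n+1)² + 4(n+1) + 6) → 1.
Successive powers of (z − 7) differ by 2, so the series converges when |z − 7|² · 1 < 1, i.e. |z − 7| < √(1) = 1. So R = 1.
Check z = 8: the series is dominated by a constant times Σ 1/n², which converges (p = 2 > 1).
Endpoint z = 6: the series is dominated by a constant times Σ 1/n², which converges (p = 2 > 1).

[6, 8]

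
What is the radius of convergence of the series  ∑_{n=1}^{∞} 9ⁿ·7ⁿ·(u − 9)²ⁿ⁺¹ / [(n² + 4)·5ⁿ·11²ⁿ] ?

Apply the ratio test: |a_{n+1}| / |a_n| = [(n² + 4)/((n+1)² + 4)] · 9·7/(5·121), which tends to 63/605 as n → ∞.
Successive powers of (u − 9) differ by 2, so the series converges when |u − 9|² · 63/605 < 1, i.e. |u − 9| < √(605/63). So R = 11√35/21.

R = 11√35/21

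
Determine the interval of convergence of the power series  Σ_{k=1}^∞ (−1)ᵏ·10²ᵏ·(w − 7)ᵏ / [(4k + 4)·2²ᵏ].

(174/25, 176/25]

By the ratio test, |a_{k+1}/a_k| = [(4k + 4)/(4(k+1) + 4)] · 100/4 → 25.
Thus R = 1/(25) = 1/25.
Check w = 176/25: the terms alternate in sign and decrease monotonically to 0 in absolute value (size ~ c/k), so the alternating series test gives convergence.
Endpoint w = 174/25: the terms are asymptotic to a nonzero constant times 1/k, so the series diverges by limit comparison with Σ 1/k.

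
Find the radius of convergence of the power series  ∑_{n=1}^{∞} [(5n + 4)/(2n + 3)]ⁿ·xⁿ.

R = 2/5

By the Cauchy root test, |a_n|^(1/n) = (5n + 4)/(2n + 3) → 5/2.
Hence the series converges for |x| < 1/(5/2) = 2/5, so the radius of convergence is 2/5.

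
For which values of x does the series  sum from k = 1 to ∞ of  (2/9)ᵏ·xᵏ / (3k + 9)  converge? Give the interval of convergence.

[-9/2, 9/2)

Apply the ratio test: |a_{k+1}| / |a_k| = [(3k + 9)/(3(k+1) + 9)] · 2/9, which tends to 2/9 as k → ∞.
Convergence for |x| · 2/9 < 1, i.e. |x| < 9/2. So R = 9/2.
At x = 9/2: the terms behave like c/k; limit comparison with the harmonic series gives divergence.
At x = -9/2: the terms alternate in sign and decrease monotonically to 0 in absolute value (size ~ c/k), so the alternating series test gives convergence.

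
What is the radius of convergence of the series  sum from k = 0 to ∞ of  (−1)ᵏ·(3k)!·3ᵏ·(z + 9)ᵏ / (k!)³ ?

By the ratio test, |a_{k+1}/a_k| = (3k+1)·(3k+2)·(3k+3)/(k+1)³ · 3 → 81.
Convergence for |z + 9| · 81 < 1, i.e. |z + 9| < 1/81. So R = 1/81.

R = 1/81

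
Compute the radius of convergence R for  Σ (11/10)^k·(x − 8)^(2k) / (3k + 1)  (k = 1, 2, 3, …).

Ratio test: |a_{k+1}/a_k| = [(3k + 1)/(3(k+1) + 1)] · 11/10 → 11/10 as k → ∞.
Successive powers of (x − 8) differ by 2, so the series converges when |x − 8|² · 11/10 < 1, i.e. |x − 8| < √(10/11). So R = √110/11.

R = √110/11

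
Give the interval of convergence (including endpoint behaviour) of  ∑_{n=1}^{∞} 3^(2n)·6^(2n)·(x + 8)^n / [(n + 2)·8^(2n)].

Ratio test: |a_{n+1}/a_n| = [(n + 2)/((n+1) + 2)] · 9·36/64 → 81/16 as n → ∞.
Thus R = 1/(81/16) = 16/81.
At x = -632/81: the terms are asymptotic to a nonzero constant times 1/n, so the series diverges by limit comparison with Σ 1/n.
When x = -664/81, convergence follows from the alternating series test (terms decrease monotonically to 0).

[-664/81, -632/81)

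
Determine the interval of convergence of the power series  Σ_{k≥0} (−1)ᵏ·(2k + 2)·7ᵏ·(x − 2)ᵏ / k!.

By the ratio test, |a_{k+1}/a_k| = (2(k+1) + 2)/(2k + 2) · 7 · 1/(k+1) → 0.
Since the limit is 0 < 1 for every x, the series converges on all of ℝ and R = ∞.

(−∞, ∞)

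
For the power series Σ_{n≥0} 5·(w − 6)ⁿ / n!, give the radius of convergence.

R = ∞

Apply the ratio test: |a_{n+1}| / |a_n| = 5/5 · 1/(n+1), which tends to 0 as n → ∞.
Since the limit is 0 < 1 for every w, the series converges on all of ℝ and R = ∞.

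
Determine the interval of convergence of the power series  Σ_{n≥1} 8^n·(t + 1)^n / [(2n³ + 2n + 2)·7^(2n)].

[-57/8, 41/8]

The ratio of consecutive coefficients is [(2n³ + 2n + 2)/(2(n+1)³ + 2(n+1) + 2)] · 8/49 → 8/49.
Hence the series converges for |t + 1| < 1/(8/49) = 49/8, so the radius of convergence is 49/8.
At t = 41/8: the terms are on the order of 1/n³, so the series converges absolutely by comparison with the p-series (p = 3 > 1).
At t = -57/8: the terms are on the order of 1/n³, so the series converges absolutely by comparison with the p-series (p = 3 > 1).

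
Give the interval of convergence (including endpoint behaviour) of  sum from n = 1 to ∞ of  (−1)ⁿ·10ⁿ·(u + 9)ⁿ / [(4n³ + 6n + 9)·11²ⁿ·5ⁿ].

[-139/2, 103/2]

By the ratio test, |a_{n+1}/a_n| = [(4n³ + 6n + 9)/(4(n+1)³ + 6(n+1) + 9)] · 10/(121·5) → 2/121.
Convergence for |u + 9| · 2/121 < 1, i.e. |u + 9| < 121/2. So R = 121/2.
Check u = 103/2: absolute convergence follows by limit comparison with Σ 1/n³.
At u = -139/2: the series is dominated by a constant times Σ 1/n³, which converges (p = 3 > 1).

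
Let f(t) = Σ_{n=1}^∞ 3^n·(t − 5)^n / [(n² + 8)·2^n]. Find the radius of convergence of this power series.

The ratio of consecutive coefficients is [(n² + 8)/((n+1)² + 8)] · 3/2 → 3/2.
Convergence for |t − 5| · 3/2 < 1, i.e. |t − 5| < 2/3. So R = 2/3.

R = 2/3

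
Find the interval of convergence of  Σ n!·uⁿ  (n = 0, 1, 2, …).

Ratio test: |a_{n+1}/a_n| = (n+1) → ∞ as n → ∞.
The ratio grows without bound, so the series diverges whenever u ≠ 0; it converges only at u = 0. R = 0.

{0}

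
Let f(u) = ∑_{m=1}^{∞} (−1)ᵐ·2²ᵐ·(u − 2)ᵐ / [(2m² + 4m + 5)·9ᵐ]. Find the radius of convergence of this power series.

The ratio of consecutive coefficients is [(2m² + 4m + 5)/(2(m+1)² + 4(m+1) + 5)] · 4/9 → 4/9.
Hence the series converges for |u − 2| < 1/(4/9) = 9/4, so the radius of convergence is 9/4.

R = 9/4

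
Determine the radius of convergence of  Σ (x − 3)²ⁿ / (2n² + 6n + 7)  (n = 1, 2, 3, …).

R = 1

The ratio of consecutive coefficients is (2n² + 6n + 7)/(2(n+1)² + 6(n+1) + 7) → 1.
Since the exponent of (x − 3) increases by 2 each term, convergence requires |x − 3|² < 1, hence R = 1.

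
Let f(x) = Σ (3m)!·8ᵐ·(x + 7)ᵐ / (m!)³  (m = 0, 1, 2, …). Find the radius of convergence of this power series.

R = 1/216

By the ratio test, |a_{m+1}/a_m| = (3m+1)·(3m+2)·(3m+3)/(m+1)³ · 8 → 216.
Convergence for |x + 7| · 216 < 1, i.e. |x + 7| < 1/216. So R = 1/216.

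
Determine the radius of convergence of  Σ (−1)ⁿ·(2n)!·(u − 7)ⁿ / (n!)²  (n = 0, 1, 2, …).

Ratio test: |a_{n+1}/a_n| = (2n+1)·(2n+2)/(n+1)² → 4 as n → ∞.
The series converges when 4 · |u − 7| < 1, giving R = 1/4.

R = 1/4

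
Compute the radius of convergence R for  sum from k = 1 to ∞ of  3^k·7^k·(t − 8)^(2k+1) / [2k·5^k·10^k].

R = 5√42/21

Apply the ratio test: |a_{k+1}| / |a_k| = [2k/2(k+1)] · 3·7/(5·10), which tends to 21/50 as k → ∞.
Since the exponent of (t − 8) increases by 2 each term, convergence requires |t − 8|² < 50/21, hence R = 5√42/21.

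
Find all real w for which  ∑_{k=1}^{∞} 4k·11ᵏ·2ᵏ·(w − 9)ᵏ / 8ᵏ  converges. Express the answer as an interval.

(95/11, 103/11)

Apply the ratio test: |a_{k+1}| / |a_k| = [4(k+1)/4k] · 11·2/8, which tends to 11/4 as k → ∞.
Convergence for |w − 9| · 11/4 < 1, i.e. |w − 9| < 4/11. So R = 4/11.
When w = 103/11, the terms do not tend to 0, so the series diverges.
When w = 95/11, the k-th term does not approach 0; divergence by the term test.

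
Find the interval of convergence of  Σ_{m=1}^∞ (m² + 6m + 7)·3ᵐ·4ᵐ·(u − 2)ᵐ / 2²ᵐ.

(5/3, 7/3)

The ratio of consecutive coefficients is [((m+1)² + 6(m+1) + 7)/(m² + 6m + 7)] · 3·4/4 → 3.
The series converges when 3 · |u − 2| < 1, giving R = 1/3.
Check u = 7/3: the m-th term does not approach 0; divergence by the term test.
When u = 5/3, the m-th term does not approach 0; divergence by the term test.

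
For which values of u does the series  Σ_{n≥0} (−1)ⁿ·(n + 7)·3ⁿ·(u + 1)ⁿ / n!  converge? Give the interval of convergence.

(−∞, ∞)

The ratio of consecutive coefficients is ((n+1) + 7)/(n + 7) · 3 · 1/(n+1) → 0.
The limit is 0, so the series converges for all u; R = ∞.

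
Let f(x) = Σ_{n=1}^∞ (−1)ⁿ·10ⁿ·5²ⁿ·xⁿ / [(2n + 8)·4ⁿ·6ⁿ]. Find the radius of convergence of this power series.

The ratio of consecutive coefficients is [(2n + 8)/(2(n+1) + 8)] · 10·25/(4·6) → 125/12.
Hence the series converges for |x| < 1/(125/12) = 12/125, so the radius of convergence is 12/125.

R = 12/125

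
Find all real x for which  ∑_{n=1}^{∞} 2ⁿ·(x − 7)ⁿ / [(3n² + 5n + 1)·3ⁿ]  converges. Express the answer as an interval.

The ratio of consecutive coefficients is [(3n² + 5n + 1)/(3(n+1)² + 5(n+1) + 1)] · 2/3 → 2/3.
Convergence for |x − 7| · 2/3 < 1, i.e. |x − 7| < 3/2. So R = 3/2.
Check x = 17/2: the series is dominated by a constant times Σ 1/n², which converges (p = 2 > 1).
Check x = 11/2: absolute convergence follows by limit comparison with Σ 1/n².

[11/2, 17/2]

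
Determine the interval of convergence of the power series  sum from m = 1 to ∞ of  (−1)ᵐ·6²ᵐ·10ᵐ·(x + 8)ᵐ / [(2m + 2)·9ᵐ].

(-321/40, -319/40]

Ratio test: |a_{m+1}/a_m| = [(2m + 2)/(2(m+1) + 2)] · 36·10/9 → 40 as m → ∞.
Hence the series converges for |x + 8| < 1/(40) = 1/40, so the radius of convergence is 1/40.
When x = -319/40, the terms alternate in sign and decrease monotonically to 0 in absolute value (size ~ c/m), so the alternating series test gives convergence.
When x = -321/40, the terms are asymptotic to a nonzero constant times 1/m, so the series diverges by limit comparison with Σ 1/m.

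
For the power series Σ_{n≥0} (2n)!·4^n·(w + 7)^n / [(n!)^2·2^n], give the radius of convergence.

Ratio test: |a_{n+1}/a_n| = (2n+1)·(2n+2)/(n+1)² · 4/2 → 8 as n → ∞.
The series converges when 8 · |w + 7| < 1, giving R = 1/8.

R = 1/8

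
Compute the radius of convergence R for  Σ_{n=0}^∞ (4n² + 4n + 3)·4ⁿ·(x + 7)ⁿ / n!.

R = ∞

Apply the ratio test: |a_{n+1}| / |a_n| = (4(n+1)² + 4(n+1) + 3)/(4n² + 4n + 3) · 4 · 1/(n+1), which tends to 0 as n → ∞.
The ratio tends to 0 regardless of x, hence R = ∞.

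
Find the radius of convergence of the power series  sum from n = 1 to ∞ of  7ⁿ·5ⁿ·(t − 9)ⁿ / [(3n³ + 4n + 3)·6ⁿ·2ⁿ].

By the ratio test, |a_{n+1}/a_n| = [(3n³ + 4n + 3)/(3(n+1)³ + 4(n+1) + 3)] · 7·5/(6·2) → 35/12.
Thus R = 1/(35/12) = 12/35.

R = 12/35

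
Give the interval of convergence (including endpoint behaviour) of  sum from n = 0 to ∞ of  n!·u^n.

{0}

By the ratio test, |a_{n+1}/a_n| = (n+1) → ∞.
The terms grow without bound for any u ≠ 0, so R = 0 (convergence only at u = 0).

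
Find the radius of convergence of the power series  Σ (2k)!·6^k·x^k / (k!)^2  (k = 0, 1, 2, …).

R = 1/24

By the ratio test, |a_{k+1}/a_k| = (2k+1)·(2k+2)/(k+1)² · 6 → 24.
Hence the series converges for |x| < 1/(24) = 1/24, so the radius of convergence is 1/24.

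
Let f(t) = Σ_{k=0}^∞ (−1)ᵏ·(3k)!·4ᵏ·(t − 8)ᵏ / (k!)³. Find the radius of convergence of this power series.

R = 1/108

Apply the ratio test: |a_{k+1}| / |a_k| = (3k+1)·(3k+2)·(3k+3)/(k+1)³ · 4, which tends to 108 as k → ∞.
Thus R = 1/(108) = 1/108.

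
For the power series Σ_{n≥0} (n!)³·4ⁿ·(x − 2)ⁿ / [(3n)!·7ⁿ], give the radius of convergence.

R = 189/4

By the ratio test, |a_{n+1}/a_n| = (n+1)³/[(3n+1)·(3n+2)·(3n+3)] · 4/7 → 4/189.
Thus R = 1/(4/189) = 189/4.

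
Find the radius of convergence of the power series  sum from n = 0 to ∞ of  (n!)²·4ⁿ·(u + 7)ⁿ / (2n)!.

R = 1

The ratio of consecutive coefficients is (n+1)²/[(2n+1)·(2n+2)] · 4 → 1.
Convergence for |u + 7| < 1, so R = 1.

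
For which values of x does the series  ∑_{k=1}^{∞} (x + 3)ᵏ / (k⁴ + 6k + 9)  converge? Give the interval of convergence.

Apply the ratio test: |a_{k+1}| / |a_k| = (k⁴ + 6k + 9)/((k+1)⁴ + 6(k+1) + 9), which tends to 1 as k → ∞.
So the series converges when |x + 3| < 1 and diverges when |x + 3| > 1; R = 1.
When x = -2, absolute convergence follows by limit comparison with Σ 1/k⁴.
When x = -4, absolute convergence follows by limit comparison with Σ 1/k⁴.

[-4, -2]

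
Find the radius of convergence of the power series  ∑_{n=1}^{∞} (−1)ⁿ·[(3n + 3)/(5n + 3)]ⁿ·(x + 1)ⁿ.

Applying the root test, |a_n|^(1/n) = (3n + 3)/(5n + 3) → 3/5.
The series converges when 3/5 · |x + 1| < 1, giving R = 5/3.

R = 5/3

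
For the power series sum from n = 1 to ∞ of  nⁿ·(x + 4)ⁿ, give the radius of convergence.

R = 0

Applying the root test, |a_n|^(1/n) = n → ∞.
The root grows without bound, so R = 0 (convergence only at x = -4).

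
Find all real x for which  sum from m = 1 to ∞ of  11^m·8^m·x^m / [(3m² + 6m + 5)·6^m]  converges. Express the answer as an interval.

[-3/44, 3/44]

The ratio of consecutive coefficients is [(3m² + 6m + 5)/(3(m+1)² + 6(m+1) + 5)] · 11·8/6 → 44/3.
Convergence for |x| · 44/3 < 1, i.e. |x| < 3/44. So R = 3/44.
Check x = 3/44: absolute convergence follows by limit comparison with Σ 1/m².
Check x = -3/44: the terms are on the order of 1/m², so the series converges absolutely by comparison with the p-series (p = 2 > 1).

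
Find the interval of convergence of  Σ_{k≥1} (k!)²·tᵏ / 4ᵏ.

The ratio of consecutive coefficients is (k+1)² · 1/4 → ∞.
Since the ratio → ∞, the series diverges for every t ≠ 0, and R = 0.

{0}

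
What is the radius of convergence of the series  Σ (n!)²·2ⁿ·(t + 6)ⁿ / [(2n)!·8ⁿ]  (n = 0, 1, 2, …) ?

Apply the ratio test: |a_{n+1}| / |a_n| = (n+1)²/[(2n+1)·(2n+2)] · 2/8, which tends to 1/16 as n → ∞.
The series converges when 1/16 · |t + 6| < 1, giving R = 16.

R = 16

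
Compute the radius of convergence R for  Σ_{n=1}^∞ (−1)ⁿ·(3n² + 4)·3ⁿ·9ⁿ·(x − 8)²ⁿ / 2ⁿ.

Ratio test: |a_{n+1}/a_n| = [(3(n+1)² + 4)/(3n² + 4)] · 3·9/2 → 27/2 as n → ∞.
Writing y = (x − 8)², the series in y has radius 2/27, so |x − 8| < √(2/27) and R = √6/9.

R = √6/9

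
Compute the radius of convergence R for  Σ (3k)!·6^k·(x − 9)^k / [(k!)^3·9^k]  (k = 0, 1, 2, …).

R = 1/18

Ratio test: |a_{k+1}/a_k| = (3k+1)·(3k+2)·(3k+3)/(k+1)³ · 6/9 → 18 as k → ∞.
Convergence for |x − 9| · 18 < 1, i.e. |x − 9| < 1/18. So R = 1/18.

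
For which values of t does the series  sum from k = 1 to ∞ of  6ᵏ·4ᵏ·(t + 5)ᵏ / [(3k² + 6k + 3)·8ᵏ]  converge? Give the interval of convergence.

Ratio test: |a_{k+1}/a_k| = [(3k² + 6k + 3)/(3(k+1)² + 6(k+1) + 3)] · 6·4/8 → 3 as k → ∞.
Convergence for |t + 5| · 3 < 1, i.e. |t + 5| < 1/3. So R = 1/3.
At t = -14/3: the series is dominated by a constant times Σ 1/k², which converges (p = 2 > 1).
Endpoint t = -16/3: absolute convergence follows by limit comparison with Σ 1/k².

[-16/3, -14/3]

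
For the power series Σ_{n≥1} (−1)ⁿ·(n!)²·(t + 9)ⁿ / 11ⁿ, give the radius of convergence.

R = 0

Apply the ratio test: |a_{n+1}| / |a_n| = (n+1)² · 1/11, which tends to ∞ as n → ∞.
The ratio grows without bound, so the series diverges whenever (t + 9) ≠ 0; it converges only at t = -9. R = 0.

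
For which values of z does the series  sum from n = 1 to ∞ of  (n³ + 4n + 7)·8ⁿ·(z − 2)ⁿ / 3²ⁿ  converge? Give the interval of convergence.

(7/8, 25/8)

Apply the ratio test: |a_{n+1}| / |a_n| = [((n+1)³ + 4(n+1) + 7)/(n³ + 4n + 7)] · 8/9, which tends to 8/9 as n → ∞.
Thus R = 1/(8/9) = 9/8.
Check z = 25/8: the terms do not tend to 0, so the series diverges.
At z = 7/8: the n-th term does not approach 0; divergence by the term test.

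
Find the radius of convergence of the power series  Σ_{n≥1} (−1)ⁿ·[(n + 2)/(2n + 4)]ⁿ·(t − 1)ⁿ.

R = 2

By the Cauchy root test, |a_n|^(1/n) = (n + 2)/(2n + 4) → 1/2.
Hence the series converges for |t − 1| < 1/(1/2) = 2, so the radius of convergence is 2.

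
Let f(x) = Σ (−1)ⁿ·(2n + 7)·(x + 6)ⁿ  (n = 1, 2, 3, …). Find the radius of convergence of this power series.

Apply the ratio test: |a_{n+1}| / |a_n| = (2(n+1) + 7)/(2n + 7), which tends to 1 as n → ∞.
Hence R = 1.

R = 1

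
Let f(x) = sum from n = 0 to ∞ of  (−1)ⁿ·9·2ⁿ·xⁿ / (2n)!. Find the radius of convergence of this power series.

R = ∞

The ratio of consecutive coefficients is 9/9 · 2 · 1/[(2n+1)·(2n+2)] → 0.
The limit is 0, so the series converges for all x; R = ∞.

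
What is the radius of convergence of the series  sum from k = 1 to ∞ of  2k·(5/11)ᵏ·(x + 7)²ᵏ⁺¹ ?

Apply the ratio test: |a_{k+1}| / |a_k| = [2(k+1)/2k] · 5/11, which tends to 5/11 as k → ∞.
Since the exponent of (x + 7) increases by 2 each term, convergence requires |x + 7|² < 11/5, hence R = √55/5.

R = √55/5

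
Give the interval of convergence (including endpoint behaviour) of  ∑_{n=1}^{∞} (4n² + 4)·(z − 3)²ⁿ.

Apply the ratio test: |a_{n+1}| / |a_n| = (4(n+1)² + 4)/(4n² + 4), which tends to 1 as n → ∞.
Successive powers of (z − 3) differ by 2, so the series converges when |z − 3|² · 1 < 1, i.e. |z − 3| < √(1) = 1. So R = 1.
When z = 4, the terms do not tend to 0, so the series diverges.
When z = 2, the n-th term does not approach 0; divergence by the term test.

(2, 4)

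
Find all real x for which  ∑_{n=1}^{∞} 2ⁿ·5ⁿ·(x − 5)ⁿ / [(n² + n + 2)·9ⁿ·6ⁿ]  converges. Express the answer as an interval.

The ratio of consecutive coefficients is [(n² + n + 2)/((n+1)² + (n+1) + 2)] · 2·5/(9·6) → 5/27.
The series converges when 5/27 · |x − 5| < 1, giving R = 27/5.
When x = 52/5, the series is dominated by a constant times Σ 1/n², which converges (p = 2 > 1).
Check x = -2/5: the terms are on the order of 1/n², so the series converges absolutely by comparison with the p-series (p = 2 > 1).

[-2/5, 52/5]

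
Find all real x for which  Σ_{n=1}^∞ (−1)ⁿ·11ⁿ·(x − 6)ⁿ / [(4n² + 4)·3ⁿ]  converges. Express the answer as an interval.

The ratio of consecutive coefficients is [(4n² + 4)/(4(n+1)² + 4)] · 11/3 → 11/3.
Thus R = 1/(11/3) = 3/11.
When x = 69/11, absolute convergence follows by limit comparison with Σ 1/n².
When x = 63/11, absolute convergence follows by limit comparison with Σ 1/n².

[63/11, 69/11]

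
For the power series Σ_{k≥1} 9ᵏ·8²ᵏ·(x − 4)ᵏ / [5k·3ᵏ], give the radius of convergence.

Ratio test: |a_{k+1}/a_k| = [5k/5(k+1)] · 9·64/3 → 192 as k → ∞.
The series converges when 192 · |x − 4| < 1, giving R = 1/192.

R = 1/192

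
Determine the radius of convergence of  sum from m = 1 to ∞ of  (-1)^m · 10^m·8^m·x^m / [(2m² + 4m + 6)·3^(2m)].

R = 9/80

By the ratio test, |a_{m+1}/a_m| = [(2m² + 4m + 6)/(2(m+1)² + 4(m+1) + 6)] · 10·8/9 → 80/9.
The series converges when 80/9 · |x| < 1, giving R = 9/80.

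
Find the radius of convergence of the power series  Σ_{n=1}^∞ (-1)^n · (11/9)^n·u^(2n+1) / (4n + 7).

Ratio test: |a_{n+1}/a_n| = [(4n + 7)/(4(n+1) + 7)] · 11/9 → 11/9 as n → ∞.
Writing y = u², the series in y has radius 9/11, so |u| < √(9/11) and R = 3√11/11.

R = 3√11/11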